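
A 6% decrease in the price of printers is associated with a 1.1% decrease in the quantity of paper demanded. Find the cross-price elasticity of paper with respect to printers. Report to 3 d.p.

0.183

ε = (%ΔQ of paper) / (%ΔP of printers) = (-1.1%) / (-6%) ≈ 0.183.
Positive cross-price elasticity: substitutes.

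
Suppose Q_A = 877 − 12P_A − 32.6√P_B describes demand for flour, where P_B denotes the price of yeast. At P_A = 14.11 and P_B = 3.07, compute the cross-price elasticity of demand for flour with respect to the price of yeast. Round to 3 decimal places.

At P_A = 14.11 and P_B = 3.07: Q_A = 650.560.
∂Q_A/∂P_B = -32.6/(2√P_B) = -32.6/(2√3.07) = -9.3029.
ε = (∂Q_A/∂P_B)(P_B/Q_A) = -9.3029 × (3.07/650.560) ≈ -0.044.

-0.044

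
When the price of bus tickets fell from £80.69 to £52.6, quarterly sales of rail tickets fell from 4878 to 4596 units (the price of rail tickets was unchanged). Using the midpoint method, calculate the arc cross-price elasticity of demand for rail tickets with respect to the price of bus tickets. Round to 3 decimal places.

ΔQ_A = 4596 − 4878 = -282; ΔP_B = 52.6 − 80.69 = -28.09.
Midpoints: Q̄_A = 4737.0, P̄_B = 66.64.
ε = (ΔQ_A/Q̄_A)/(ΔP_B/P̄_B) = (-282/4737.0)/(-28.09/66.64) ≈ 0.141.

0.141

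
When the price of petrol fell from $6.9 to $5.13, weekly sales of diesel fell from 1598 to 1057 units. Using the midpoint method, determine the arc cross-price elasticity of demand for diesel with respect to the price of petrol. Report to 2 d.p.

ΔQ_A = 1057 − 1598 = -541; ΔP_B = 5.13 − 6.9 = -1.77.
Midpoints: Q̄_A = 1327.5, P̄_B = 6.02.
ε = (ΔQ_A/Q̄_A)/(ΔP_B/P̄_B) = (-541/1327.5)/(-1.77/6.02) ≈ 1.38.

1.38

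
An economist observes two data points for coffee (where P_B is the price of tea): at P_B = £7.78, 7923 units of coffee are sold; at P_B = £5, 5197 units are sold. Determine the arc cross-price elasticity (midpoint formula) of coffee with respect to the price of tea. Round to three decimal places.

ΔQ_A = 5197 − 7923 = -2726; ΔP_B = 5 − 7.78 = -2.78.
Midpoints: Q̄_A = 6560.0, P̄_B = 6.39.
ε = (ΔQ_A/Q̄_A)/(ΔP_B/P̄_B) = (-2726/6560.0)/(-2.78/6.39) ≈ 0.955.
ε > 0: coffee and tea are substitutes.

0.955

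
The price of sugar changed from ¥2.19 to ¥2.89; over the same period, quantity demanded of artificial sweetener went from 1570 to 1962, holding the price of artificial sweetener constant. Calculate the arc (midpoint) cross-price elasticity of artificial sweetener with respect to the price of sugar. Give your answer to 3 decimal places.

0.805

ΔQ_A = 1962 − 1570 = 392; ΔP_B = 2.89 − 2.19 = 0.7.
Midpoints: Q̄_A = 1766.0, P̄_B = 2.54.
ε = (ΔQ_A/Q̄_A)/(ΔP_B/P̄_B) = (392/1766.0)/(0.7/2.54) ≈ 0.805.
ε > 0: artificial sweetener and sugar are substitutes.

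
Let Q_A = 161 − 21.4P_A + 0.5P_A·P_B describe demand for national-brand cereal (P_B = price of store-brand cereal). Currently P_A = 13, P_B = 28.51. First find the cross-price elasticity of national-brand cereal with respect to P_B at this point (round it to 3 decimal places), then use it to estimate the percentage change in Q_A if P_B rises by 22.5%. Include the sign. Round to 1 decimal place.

At P_A = 13, P_B = 28.51: Q_A = 68.115.
∂Q_A/∂P_B = 0.5P_A = 6.5000.
ε = (∂Q_A/∂P_B)(P_B/Q_A) = 6.5000 × 28.51/68.115 ≈ 2.721.
%ΔQ_A ≈ ε × %ΔP_B = 2.721 × (22.5%) = 61.2%.

61.2%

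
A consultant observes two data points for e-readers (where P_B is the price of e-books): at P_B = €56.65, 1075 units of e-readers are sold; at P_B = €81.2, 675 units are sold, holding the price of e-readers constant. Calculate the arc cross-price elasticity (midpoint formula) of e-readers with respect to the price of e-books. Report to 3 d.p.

-1.283

ΔQ_A = 675 − 1075 = -400; ΔP_B = 81.2 − 56.65 = 24.55.
Midpoints: Q̄_A = 875.0, P̄_B = 68.92.
ε = (ΔQ_A/Q̄_A)/(ΔP_B/P̄_B) = (-400/875.0)/(24.55/68.92) ≈ -1.283.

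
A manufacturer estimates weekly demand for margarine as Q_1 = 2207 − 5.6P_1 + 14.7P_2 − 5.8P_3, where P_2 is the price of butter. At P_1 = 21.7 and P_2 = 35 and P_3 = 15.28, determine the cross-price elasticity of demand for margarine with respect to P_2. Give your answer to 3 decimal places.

0.205

At P_1 = 21.7 and P_2 = 35 and P_3 = 15.28: Q_1 = 2511.356.
∂Q_1/∂P_2 = 14.7.
ε = (∂Q_1/∂P_2)(P_2/Q_1) = 14.7 × (35/2511.356) ≈ 0.205.
Since ε > 0, margarine and butter are substitutes.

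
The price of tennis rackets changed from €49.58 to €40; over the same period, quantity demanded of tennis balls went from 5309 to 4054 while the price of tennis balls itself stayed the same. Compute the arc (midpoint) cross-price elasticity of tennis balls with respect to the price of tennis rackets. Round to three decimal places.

ΔQ_A = 4054 − 5309 = -1255; ΔP_B = 40 − 49.58 = -9.58.
Midpoints: Q̄_A = 4681.5, P̄_B = 44.79.
ε = (ΔQ_A/Q̄_A)/(ΔP_B/P̄_B) = (-1255/4681.5)/(-9.58/44.79) ≈ 1.253.
ε > 0: tennis balls and tennis rackets are substitutes.

1.253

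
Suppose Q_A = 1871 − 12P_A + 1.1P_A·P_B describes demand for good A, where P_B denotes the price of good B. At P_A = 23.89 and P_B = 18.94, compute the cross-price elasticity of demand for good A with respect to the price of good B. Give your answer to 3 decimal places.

At P_A = 23.89 and P_B = 18.94: Q_A = 2082.044.
∂Q_A/∂P_B = 1.1P_A = 1.1(23.89) = 26.2790.
ε = (∂Q_A/∂P_B)(P_B/Q_A) = 26.2790 × (18.94/2082.044) ≈ 0.239.

0.239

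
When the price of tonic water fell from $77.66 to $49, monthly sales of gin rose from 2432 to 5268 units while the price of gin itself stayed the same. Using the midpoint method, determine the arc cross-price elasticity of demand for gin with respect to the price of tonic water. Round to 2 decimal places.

ΔQ_A = 5268 − 2432 = 2836; ΔP_B = 49 − 77.66 = -28.66.
Midpoints: Q̄_A = 3850.0, P̄_B = 63.33.
ε = (ΔQ_A/Q̄_A)/(ΔP_B/P̄_B) = (2836/3850.0)/(-28.66/63.33) ≈ -1.63.

-1.63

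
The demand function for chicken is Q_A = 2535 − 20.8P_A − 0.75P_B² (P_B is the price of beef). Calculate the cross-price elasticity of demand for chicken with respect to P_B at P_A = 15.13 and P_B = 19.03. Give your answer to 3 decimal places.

At P_A = 15.13 and P_B = 19.03: Q_A = 1948.690.
∂Q_A/∂P_B = -1.5P_B = -1.5(19.03) = -28.5450.
ε = (∂Q_A/∂P_B)(P_B/Q_A) = -28.5450 × (19.03/1948.690) ≈ -0.279.

-0.279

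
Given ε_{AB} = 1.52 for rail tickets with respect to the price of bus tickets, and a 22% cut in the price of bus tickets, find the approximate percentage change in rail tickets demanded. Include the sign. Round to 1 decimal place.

%ΔQ ≈ ε × %ΔP of bus tickets = 1.52 × (-22%) = -33.4%.

-33.4%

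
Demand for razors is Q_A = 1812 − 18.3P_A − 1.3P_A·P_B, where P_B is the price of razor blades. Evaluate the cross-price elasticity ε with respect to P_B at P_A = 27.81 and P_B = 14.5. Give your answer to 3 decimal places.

-0.673

At P_A = 27.81 and P_B = 14.5: Q_A = 778.859.
∂Q_A/∂P_B = -1.3P_A = -1.3(27.81) = -36.1530.
ε = (∂Q_A/∂P_B)(P_B/Q_A) = -36.1530 × (14.5/778.859) ≈ -0.673.
ε < 0: complements.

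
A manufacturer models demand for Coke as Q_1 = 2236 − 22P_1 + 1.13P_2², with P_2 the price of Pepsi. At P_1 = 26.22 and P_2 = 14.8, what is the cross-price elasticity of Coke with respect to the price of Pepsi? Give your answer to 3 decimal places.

0.260

At P_1 = 26.22 and P_2 = 14.8: Q_1 = 1906.675.
∂Q_1/∂P_2 = 2.26P_2 = 2.26(14.8) = 33.4480.
ε = (∂Q_1/∂P_2)(P_2/Q_1) = 33.4480 × (14.8/1906.675) ≈ 0.260.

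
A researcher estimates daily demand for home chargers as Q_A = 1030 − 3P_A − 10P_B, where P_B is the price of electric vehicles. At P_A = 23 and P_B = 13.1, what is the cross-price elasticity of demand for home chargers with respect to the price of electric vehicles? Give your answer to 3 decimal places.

At P_A = 23 and P_B = 13.1: Q_A = 830.
∂Q_A/∂P_B = -10.
ε = (∂Q_A/∂P_B)(P_B/Q_A) = -10 × (13.1/830) ≈ -0.158.

-0.158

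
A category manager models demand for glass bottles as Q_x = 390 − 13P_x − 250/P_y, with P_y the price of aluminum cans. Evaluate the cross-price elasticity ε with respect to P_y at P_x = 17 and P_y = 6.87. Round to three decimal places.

0.274

At P_x = 17 and P_y = 6.87: Q_x = 132.610.
∂Q_x/∂P_y = 250/P_y² = 5.2970.
ε = (∂Q_x/∂P_y)(P_y/Q_x) = 5.2970 × (6.87/132.610) ≈ 0.274.
ε > 0: substitutes.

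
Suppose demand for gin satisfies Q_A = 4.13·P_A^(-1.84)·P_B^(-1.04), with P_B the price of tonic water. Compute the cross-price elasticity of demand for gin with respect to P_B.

-1.04

In a log-linear (constant-elasticity) demand function, the coefficient on the exponent of P_B is the cross-price elasticity.
ε = -1.04. Negative, so gin and tonic water are complements.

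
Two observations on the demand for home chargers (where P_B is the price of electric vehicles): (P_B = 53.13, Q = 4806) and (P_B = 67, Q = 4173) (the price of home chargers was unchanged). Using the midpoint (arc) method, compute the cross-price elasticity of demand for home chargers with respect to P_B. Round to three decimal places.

ΔQ_A = 4173 − 4806 = -633; ΔP_B = 67 − 53.13 = 13.87.
Midpoints: Q̄_A = 4489.5, P̄_B = 60.06.
ε = (ΔQ_A/Q̄_A)/(ΔP_B/P̄_B) = (-633/4489.5)/(13.87/60.06) ≈ -0.611.

-0.611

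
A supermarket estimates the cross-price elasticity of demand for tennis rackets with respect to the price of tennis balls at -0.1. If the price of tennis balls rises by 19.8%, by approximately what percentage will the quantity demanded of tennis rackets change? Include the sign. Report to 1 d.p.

%ΔQ ≈ ε × %ΔP of tennis balls = -0.1 × (19.8%) = -2.0%.

-2.0%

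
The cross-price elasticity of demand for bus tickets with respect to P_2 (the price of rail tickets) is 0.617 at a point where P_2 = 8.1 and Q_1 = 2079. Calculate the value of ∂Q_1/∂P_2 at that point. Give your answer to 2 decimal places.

158.36

ε = (∂Q_1/∂P_2)·(P_2/Q_1) ⇒ ∂Q_1/∂P_2 = ε·Q_1/P_2 = 0.617 × 2079/8.1 ≈ 158.36.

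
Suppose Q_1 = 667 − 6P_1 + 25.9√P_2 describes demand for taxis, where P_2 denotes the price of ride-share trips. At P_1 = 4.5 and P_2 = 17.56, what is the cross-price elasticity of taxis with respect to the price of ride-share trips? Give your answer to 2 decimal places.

0.07

At P_1 = 4.5 and P_2 = 17.56: Q_1 = 748.533.
∂Q_1/∂P_2 = 25.9/(2√P_2) = 25.9/(2√17.56) = 3.0903.
ε = (∂Q_1/∂P_2)(P_2/Q_1) = 3.0903 × (17.56/748.533) ≈ 0.07.
ε > 0: substitutes.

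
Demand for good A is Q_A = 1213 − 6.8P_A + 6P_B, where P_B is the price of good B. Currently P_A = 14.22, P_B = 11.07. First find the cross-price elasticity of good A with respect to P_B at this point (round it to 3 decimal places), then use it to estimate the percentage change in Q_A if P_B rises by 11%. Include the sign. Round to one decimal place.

0.6%

At P_A = 14.22, P_B = 11.07: Q_A = 1182.724.
∂Q_A/∂P_B = 6.
ε = (∂Q_A/∂P_B)(P_B/Q_A) = 6.0000 × 11.07/1182.724 ≈ 0.056.
%ΔQ_A ≈ ε × %ΔP_B = 0.056 × (11%) = 0.6%.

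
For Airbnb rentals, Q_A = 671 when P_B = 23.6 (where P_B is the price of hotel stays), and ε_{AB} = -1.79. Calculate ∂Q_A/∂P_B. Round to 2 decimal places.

-50.89

ε = (∂Q_A/∂P_B)·(P_B/Q_A) ⇒ ∂Q_A/∂P_B = ε·Q_A/P_B = -1.79 × 671/23.6 ≈ -50.89.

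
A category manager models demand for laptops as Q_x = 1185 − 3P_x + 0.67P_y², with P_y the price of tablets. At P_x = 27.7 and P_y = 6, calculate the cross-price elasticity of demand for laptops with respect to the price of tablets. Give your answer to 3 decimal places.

At P_x = 27.7 and P_y = 6: Q_x = 1126.02.
∂Q_x/∂P_y = 1.34P_y = 1.34(6) = 8.0400.
ε = (∂Q_x/∂P_y)(P_y/Q_x) = 8.0400 × (6/1126.02) ≈ 0.043.

0.043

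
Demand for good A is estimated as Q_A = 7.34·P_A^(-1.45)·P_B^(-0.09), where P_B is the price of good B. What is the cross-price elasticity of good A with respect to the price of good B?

-0.09

In a log-linear (constant-elasticity) demand function, the coefficient on the exponent of P_B is the cross-price elasticity.
ε = -0.09. Negative, so good A and good B are complements.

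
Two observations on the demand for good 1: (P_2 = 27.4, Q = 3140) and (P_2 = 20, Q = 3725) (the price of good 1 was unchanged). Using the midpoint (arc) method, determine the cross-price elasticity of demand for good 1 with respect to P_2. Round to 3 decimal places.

ΔQ_1 = 3725 − 3140 = 585; ΔP_2 = 20 − 27.4 = -7.4.
Midpoints: Q̄_1 = 3432.5, P̄_2 = 23.70.
ε = (ΔQ_1/Q̄_1)/(ΔP_2/P̄_2) = (585/3432.5)/(-7.4/23.70) ≈ -0.546.
ε < 0: good 1 and good 2 are complements.

-0.546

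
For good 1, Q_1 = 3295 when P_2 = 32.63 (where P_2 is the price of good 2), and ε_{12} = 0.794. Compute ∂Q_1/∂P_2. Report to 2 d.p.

80.18

ε = (∂Q_1/∂P_2)·(P_2/Q_1) ⇒ ∂Q_1/∂P_2 = ε·Q_1/P_2 = 0.794 × 3295/32.63 ≈ 80.18.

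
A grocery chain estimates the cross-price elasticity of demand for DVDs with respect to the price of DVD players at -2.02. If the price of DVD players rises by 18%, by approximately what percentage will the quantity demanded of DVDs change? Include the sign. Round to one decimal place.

-36.4%

%ΔQ ≈ ε × %ΔP of DVD players = -2.02 × (18%) = -36.4%.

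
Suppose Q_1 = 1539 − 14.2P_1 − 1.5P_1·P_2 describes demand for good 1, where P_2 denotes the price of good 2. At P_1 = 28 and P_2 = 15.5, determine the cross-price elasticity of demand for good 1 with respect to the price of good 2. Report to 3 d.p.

At P_1 = 28 and P_2 = 15.5: Q_1 = 490.4.
∂Q_1/∂P_2 = -1.5P_1 = -1.5(28) = -42.0000.
ε = (∂Q_1/∂P_2)(P_2/Q_1) = -42.0000 × (15.5/490.4) ≈ -1.327.

-1.327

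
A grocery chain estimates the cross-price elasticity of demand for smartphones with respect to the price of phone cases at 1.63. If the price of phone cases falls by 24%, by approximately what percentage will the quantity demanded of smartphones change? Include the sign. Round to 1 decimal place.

%ΔQ ≈ ε × %ΔP of phone cases = 1.63 × (-24%) = -39.1%.

-39.1%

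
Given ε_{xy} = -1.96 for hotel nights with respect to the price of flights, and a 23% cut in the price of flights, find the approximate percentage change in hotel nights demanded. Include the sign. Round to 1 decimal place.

45.1%

%ΔQ ≈ ε × %ΔP of flights = -1.96 × (-23%) = 45.1%.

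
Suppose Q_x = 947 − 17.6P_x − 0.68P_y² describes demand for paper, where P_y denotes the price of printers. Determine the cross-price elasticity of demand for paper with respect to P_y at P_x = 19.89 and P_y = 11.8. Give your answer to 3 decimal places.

At P_x = 19.89 and P_y = 11.8: Q_x = 502.253.
∂Q_x/∂P_y = -1.36P_y = -1.36(11.8) = -16.0480.
ε = (∂Q_x/∂P_y)(P_y/Q_x) = -16.0480 × (11.8/502.253) ≈ -0.377.

-0.377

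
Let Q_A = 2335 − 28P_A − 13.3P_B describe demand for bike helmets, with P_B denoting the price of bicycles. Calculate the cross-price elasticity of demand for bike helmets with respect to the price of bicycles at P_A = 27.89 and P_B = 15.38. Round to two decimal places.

-0.15

At P_A = 27.89 and P_B = 15.38: Q_A = 1349.526.
∂Q_A/∂P_B = -13.3.
ε = (∂Q_A/∂P_B)(P_B/Q_A) = -13.3 × (15.38/1349.526) ≈ -0.15.
Since ε < 0, bike helmets and bicycles are complements.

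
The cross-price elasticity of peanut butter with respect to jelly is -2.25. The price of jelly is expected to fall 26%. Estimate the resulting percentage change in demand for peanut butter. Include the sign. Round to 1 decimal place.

58.5%

%ΔQ ≈ ε × %ΔP of jelly = -2.25 × (-26%) = 58.5%.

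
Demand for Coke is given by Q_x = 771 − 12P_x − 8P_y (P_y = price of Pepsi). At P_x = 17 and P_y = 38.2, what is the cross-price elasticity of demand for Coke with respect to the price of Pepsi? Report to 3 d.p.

-1.169

At P_x = 17 and P_y = 38.2: Q_x = 261.4.
∂Q_x/∂P_y = -8.
ε = (∂Q_x/∂P_y)(P_y/Q_x) = -8 × (38.2/261.4) ≈ -1.169.
Since ε < 0, Coke and Pepsi are complements.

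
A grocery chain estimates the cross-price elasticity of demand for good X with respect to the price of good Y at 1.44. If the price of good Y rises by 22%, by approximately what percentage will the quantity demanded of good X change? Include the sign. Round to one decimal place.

%ΔQ ≈ ε × %ΔP of good Y = 1.44 × (22%) = 31.7%.

31.7%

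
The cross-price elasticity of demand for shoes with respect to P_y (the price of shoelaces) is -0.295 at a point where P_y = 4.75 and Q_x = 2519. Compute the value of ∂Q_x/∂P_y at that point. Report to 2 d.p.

ε = (∂Q_x/∂P_y)·(P_y/Q_x) ⇒ ∂Q_x/∂P_y = ε·Q_x/P_y = -0.295 × 2519/4.75 ≈ -156.44.

-156.44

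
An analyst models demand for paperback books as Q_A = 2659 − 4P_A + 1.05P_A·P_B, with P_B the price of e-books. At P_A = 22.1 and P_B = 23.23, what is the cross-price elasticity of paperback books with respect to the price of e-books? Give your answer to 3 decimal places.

0.173

At P_A = 22.1 and P_B = 23.23: Q_A = 3109.652.
∂Q_A/∂P_B = 1.05P_A = 1.05(22.1) = 23.2050.
ε = (∂Q_A/∂P_B)(P_B/Q_A) = 23.2050 × (23.23/3109.652) ≈ 0.173.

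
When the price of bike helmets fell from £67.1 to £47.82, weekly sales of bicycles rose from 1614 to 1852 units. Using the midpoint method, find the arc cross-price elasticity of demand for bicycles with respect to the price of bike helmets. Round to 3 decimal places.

-0.409

ΔQ_A = 1852 − 1614 = 238; ΔP_B = 47.82 − 67.1 = -19.28.
Midpoints: Q̄_A = 1733.0, P̄_B = 57.46.
ε = (ΔQ_A/Q̄_A)/(ΔP_B/P̄_B) = (238/1733.0)/(-19.28/57.46) ≈ -0.409.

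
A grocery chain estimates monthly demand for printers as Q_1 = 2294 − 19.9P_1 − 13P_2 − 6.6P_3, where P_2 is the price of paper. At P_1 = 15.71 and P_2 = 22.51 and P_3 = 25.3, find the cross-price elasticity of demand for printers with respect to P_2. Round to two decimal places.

At P_1 = 15.71 and P_2 = 22.51 and P_3 = 25.3: Q_1 = 1521.761.
∂Q_1/∂P_2 = -13.
ε = (∂Q_1/∂P_2)(P_2/Q_1) = -13 × (22.51/1521.761) ≈ -0.19.

-0.19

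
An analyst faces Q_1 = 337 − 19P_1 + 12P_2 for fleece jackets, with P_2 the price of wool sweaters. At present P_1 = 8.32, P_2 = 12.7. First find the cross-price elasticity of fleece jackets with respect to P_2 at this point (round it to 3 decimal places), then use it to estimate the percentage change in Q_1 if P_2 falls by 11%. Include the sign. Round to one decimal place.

At P_1 = 8.32, P_2 = 12.7: Q_1 = 331.32.
∂Q_1/∂P_2 = 12.
ε = (∂Q_1/∂P_2)(P_2/Q_1) = 12.0000 × 12.7/331.32 ≈ 0.460.
%ΔQ_1 ≈ ε × %ΔP_2 = 0.460 × (-11%) = -5.1%.

-5.1%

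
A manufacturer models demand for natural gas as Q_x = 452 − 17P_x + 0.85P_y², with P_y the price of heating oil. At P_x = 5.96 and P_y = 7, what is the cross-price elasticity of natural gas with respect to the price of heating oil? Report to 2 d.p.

At P_x = 5.96 and P_y = 7: Q_x = 392.33.
∂Q_x/∂P_y = 1.7P_y = 1.7(7) = 11.9000.
ε = (∂Q_x/∂P_y)(P_y/Q_x) = 11.9000 × (7/392.33) ≈ 0.21.

0.21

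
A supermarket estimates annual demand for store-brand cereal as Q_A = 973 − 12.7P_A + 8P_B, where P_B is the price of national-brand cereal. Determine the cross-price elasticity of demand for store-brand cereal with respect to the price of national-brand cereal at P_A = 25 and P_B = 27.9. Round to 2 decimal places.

At P_A = 25 and P_B = 27.9: Q_A = 878.7.
∂Q_A/∂P_B = 8.
ε = (∂Q_A/∂P_B)(P_B/Q_A) = 8 × (27.9/878.7) ≈ 0.25.

0.25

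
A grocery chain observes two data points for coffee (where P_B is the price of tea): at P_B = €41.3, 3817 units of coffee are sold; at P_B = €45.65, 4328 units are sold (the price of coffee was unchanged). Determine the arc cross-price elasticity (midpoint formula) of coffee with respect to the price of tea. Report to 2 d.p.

ΔQ_A = 4328 − 3817 = 511; ΔP_B = 45.65 − 41.3 = 4.35.
Midpoints: Q̄_A = 4072.5, P̄_B = 43.47.
ε = (ΔQ_A/Q̄_A)/(ΔP_B/P̄_B) = (511/4072.5)/(4.35/43.47) ≈ 1.25.
ε > 0: coffee and tea are substitutes.

1.25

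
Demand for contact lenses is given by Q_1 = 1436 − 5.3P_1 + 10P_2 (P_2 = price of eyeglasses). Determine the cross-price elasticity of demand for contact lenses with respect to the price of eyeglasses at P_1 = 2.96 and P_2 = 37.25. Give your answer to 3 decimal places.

At P_1 = 2.96 and P_2 = 37.25: Q_1 = 1792.812.
∂Q_1/∂P_2 = 10.
ε = (∂Q_1/∂P_2)(P_2/Q_1) = 10 × (37.25/1792.812) ≈ 0.208.

0.208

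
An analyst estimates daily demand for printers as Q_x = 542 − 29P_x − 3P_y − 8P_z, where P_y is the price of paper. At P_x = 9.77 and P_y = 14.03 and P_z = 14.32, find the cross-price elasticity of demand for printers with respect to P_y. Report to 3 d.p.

-0.413

At P_x = 9.77 and P_y = 14.03 and P_z = 14.32: Q_x = 102.02.
∂Q_x/∂P_y = -3.
ε = (∂Q_x/∂P_y)(P_y/Q_x) = -3 × (14.03/102.02) ≈ -0.413.
Since ε < 0, printers and paper are complements.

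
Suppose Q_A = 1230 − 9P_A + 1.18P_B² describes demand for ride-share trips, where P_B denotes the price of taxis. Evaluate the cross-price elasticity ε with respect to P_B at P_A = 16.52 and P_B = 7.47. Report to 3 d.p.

0.115

At P_A = 16.52 and P_B = 7.47: Q_A = 1147.165.
∂Q_A/∂P_B = 2.36P_B = 2.36(7.47) = 17.6292.
ε = (∂Q_A/∂P_B)(P_B/Q_A) = 17.6292 × (7.47/1147.165) ≈ 0.115.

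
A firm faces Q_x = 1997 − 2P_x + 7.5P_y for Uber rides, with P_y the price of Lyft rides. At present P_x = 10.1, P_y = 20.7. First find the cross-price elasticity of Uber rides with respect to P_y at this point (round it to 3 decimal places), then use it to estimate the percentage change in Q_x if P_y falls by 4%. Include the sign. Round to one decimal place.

At P_x = 10.1, P_y = 20.7: Q_x = 2132.05.
∂Q_x/∂P_y = 7.5.
ε = (∂Q_x/∂P_y)(P_y/Q_x) = 7.5000 × 20.7/2132.05 ≈ 0.073.
%ΔQ_x ≈ ε × %ΔP_y = 0.073 × (-4%) = -0.3%.

-0.3%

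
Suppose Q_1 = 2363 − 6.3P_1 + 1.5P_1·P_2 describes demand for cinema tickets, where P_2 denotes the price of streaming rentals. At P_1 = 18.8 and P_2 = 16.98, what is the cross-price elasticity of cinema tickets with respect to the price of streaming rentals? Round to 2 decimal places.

0.18

At P_1 = 18.8 and P_2 = 16.98: Q_1 = 2723.396.
∂Q_1/∂P_2 = 1.5P_1 = 1.5(18.8) = 28.2000.
ε = (∂Q_1/∂P_2)(P_2/Q_1) = 28.2000 × (16.98/2723.396) ≈ 0.18.
ε > 0: substitutes.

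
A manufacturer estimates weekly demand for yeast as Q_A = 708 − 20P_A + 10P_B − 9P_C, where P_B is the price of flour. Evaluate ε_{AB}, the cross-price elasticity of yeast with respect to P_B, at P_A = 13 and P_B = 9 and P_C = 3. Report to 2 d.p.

At P_A = 13 and P_B = 9 and P_C = 3: Q_A = 511.
∂Q_A/∂P_B = 10.
ε = (∂Q_A/∂P_B)(P_B/Q_A) = 10 × (9/511) ≈ 0.18.

0.18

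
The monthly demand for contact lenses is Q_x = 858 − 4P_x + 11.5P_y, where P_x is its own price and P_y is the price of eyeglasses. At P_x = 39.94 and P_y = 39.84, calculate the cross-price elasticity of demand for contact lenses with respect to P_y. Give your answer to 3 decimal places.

0.396

At P_x = 39.94 and P_y = 39.84: Q_x = 1156.4.
∂Q_x/∂P_y = 11.5.
ε = (∂Q_x/∂P_y)(P_y/Q_x) = 11.5 × (39.84/1156.4) ≈ 0.396.
Since ε > 0, contact lenses and eyeglasses are substitutes.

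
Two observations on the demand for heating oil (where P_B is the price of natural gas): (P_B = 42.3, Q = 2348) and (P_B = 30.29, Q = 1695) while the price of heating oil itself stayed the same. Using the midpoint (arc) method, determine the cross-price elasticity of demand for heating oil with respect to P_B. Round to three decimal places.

ΔQ_A = 1695 − 2348 = -653; ΔP_B = 30.29 − 42.3 = -12.01.
Midpoints: Q̄_A = 2021.5, P̄_B = 36.30.
ε = (ΔQ_A/Q̄_A)/(ΔP_B/P̄_B) = (-653/2021.5)/(-12.01/36.30) ≈ 0.976.

0.976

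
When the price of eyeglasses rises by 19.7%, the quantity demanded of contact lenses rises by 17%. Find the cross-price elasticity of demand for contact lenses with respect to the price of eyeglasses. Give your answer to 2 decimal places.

ε = (%ΔQ of contact lenses) / (%ΔP of eyeglasses) = (17%) / (19.7%) ≈ 0.86.

0.86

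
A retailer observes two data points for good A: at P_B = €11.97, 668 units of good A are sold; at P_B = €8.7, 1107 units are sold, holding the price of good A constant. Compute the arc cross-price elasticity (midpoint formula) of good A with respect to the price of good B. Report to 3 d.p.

ΔQ_A = 1107 − 668 = 439; ΔP_B = 8.7 − 11.97 = -3.27.
Midpoints: Q̄_A = 887.5, P̄_B = 10.34.
ε = (ΔQ_A/Q̄_A)/(ΔP_B/P̄_B) = (439/887.5)/(-3.27/10.34) ≈ -1.563.
ε < 0: good A and good B are complements.

-1.563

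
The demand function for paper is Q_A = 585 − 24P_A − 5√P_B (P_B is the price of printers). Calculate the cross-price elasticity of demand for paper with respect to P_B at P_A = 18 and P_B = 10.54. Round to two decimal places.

-0.06

At P_A = 18 and P_B = 10.54: Q_A = 136.767.
∂Q_A/∂P_B = -5/(2√P_B) = -5/(2√10.54) = -0.7701.
ε = (∂Q_A/∂P_B)(P_B/Q_A) = -0.7701 × (10.54/136.767) ≈ -0.06.
ε < 0: complements.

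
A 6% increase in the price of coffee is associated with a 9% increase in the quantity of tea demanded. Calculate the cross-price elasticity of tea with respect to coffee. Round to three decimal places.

ε = (%ΔQ of tea) / (%ΔP of coffee) = (9%) / (6%) ≈ 1.500.
Positive cross-price elasticity: substitutes.

1.500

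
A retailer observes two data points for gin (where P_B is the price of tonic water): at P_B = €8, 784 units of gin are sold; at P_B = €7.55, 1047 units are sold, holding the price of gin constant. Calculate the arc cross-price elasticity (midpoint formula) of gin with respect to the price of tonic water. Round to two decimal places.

-4.96

ΔQ_A = 1047 − 784 = 263; ΔP_B = 7.55 − 8 = -0.45.
Midpoints: Q̄_A = 915.5, P̄_B = 7.78.
ε = (ΔQ_A/Q̄_A)/(ΔP_B/P̄_B) = (263/915.5)/(-0.45/7.78) ≈ -4.96.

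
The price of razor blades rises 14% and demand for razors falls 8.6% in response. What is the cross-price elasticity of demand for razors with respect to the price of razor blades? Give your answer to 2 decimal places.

-0.61

ε = (%ΔQ of razors) / (%ΔP of razor blades) = (-8.6%) / (14%) ≈ -0.61.
Negative cross-price elasticity: complements.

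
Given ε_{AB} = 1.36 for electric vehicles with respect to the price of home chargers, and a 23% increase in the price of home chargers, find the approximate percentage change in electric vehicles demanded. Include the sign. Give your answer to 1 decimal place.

%ΔQ ≈ ε × %ΔP of home chargers = 1.36 × (23%) = 31.3%.
Demand for electric vehicles rises by about 31.3%.

31.3%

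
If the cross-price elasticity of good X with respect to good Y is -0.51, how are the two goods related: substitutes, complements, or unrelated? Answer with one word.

complements

ε = -0.51 < 0, so a higher price of good Y lowers demand for good X: complements.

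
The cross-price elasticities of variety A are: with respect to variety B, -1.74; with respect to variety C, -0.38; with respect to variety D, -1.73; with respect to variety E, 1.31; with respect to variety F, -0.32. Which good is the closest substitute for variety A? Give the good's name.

variety E

Substitutes have ε > 0. Among the positive values, 1.31 (variety E) is largest.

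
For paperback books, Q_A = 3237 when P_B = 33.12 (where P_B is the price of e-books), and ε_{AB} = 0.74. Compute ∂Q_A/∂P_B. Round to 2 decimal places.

72.32

ε = (∂Q_A/∂P_B)·(P_B/Q_A) ⇒ ∂Q_A/∂P_B = ε·Q_A/P_B = 0.74 × 3237/33.12 ≈ 72.32.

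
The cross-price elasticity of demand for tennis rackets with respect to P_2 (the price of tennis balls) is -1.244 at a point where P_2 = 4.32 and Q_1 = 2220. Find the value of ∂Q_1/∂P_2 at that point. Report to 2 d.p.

ε = (∂Q_1/∂P_2)·(P_2/Q_1) ⇒ ∂Q_1/∂P_2 = ε·Q_1/P_2 = -1.244 × 2220/4.32 ≈ -639.28.

-639.28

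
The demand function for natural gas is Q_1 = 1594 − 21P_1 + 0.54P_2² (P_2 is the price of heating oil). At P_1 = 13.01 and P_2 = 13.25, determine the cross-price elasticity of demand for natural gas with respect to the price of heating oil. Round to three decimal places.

0.134

At P_1 = 13.01 and P_2 = 13.25: Q_1 = 1415.594.
∂Q_1/∂P_2 = 1.08P_2 = 1.08(13.25) = 14.3100.
ε = (∂Q_1/∂P_2)(P_2/Q_1) = 14.3100 × (13.25/1415.594) ≈ 0.134.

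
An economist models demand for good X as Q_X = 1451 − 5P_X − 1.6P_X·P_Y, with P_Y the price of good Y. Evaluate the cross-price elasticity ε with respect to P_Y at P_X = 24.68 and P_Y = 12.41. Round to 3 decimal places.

At P_X = 24.68 and P_Y = 12.41: Q_X = 837.554.
∂Q_X/∂P_Y = -1.6P_X = -1.6(24.68) = -39.4880.
ε = (∂Q_X/∂P_Y)(P_Y/Q_X) = -39.4880 × (12.41/837.554) ≈ -0.585.
ε < 0: complements.

-0.585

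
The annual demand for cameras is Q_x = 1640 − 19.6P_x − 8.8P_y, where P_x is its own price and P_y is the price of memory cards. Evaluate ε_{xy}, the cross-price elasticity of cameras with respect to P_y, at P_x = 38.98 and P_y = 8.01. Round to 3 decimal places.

At P_x = 38.98 and P_y = 8.01: Q_x = 805.504.
∂Q_x/∂P_y = -8.8.
ε = (∂Q_x/∂P_y)(P_y/Q_x) = -8.8 × (8.01/805.504) ≈ -0.088.

-0.088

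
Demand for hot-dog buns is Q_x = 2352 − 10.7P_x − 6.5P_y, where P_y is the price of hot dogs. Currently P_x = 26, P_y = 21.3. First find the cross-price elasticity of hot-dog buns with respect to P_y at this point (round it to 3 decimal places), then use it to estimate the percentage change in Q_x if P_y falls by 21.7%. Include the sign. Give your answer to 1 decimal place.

At P_x = 26, P_y = 21.3: Q_x = 1935.35.
∂Q_x/∂P_y = -6.5.
ε = (∂Q_x/∂P_y)(P_y/Q_x) = -6.5000 × 21.3/1935.35 ≈ -0.072.
%ΔQ_x ≈ ε × %ΔP_y = -0.072 × (-21.7%) = 1.6%.

1.6%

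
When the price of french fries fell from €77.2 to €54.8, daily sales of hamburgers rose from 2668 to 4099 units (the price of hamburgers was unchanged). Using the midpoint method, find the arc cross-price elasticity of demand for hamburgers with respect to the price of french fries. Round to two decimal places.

ΔQ_A = 4099 − 2668 = 1431; ΔP_B = 54.8 − 77.2 = -22.4.
Midpoints: Q̄_A = 3383.5, P̄_B = 66.00.
ε = (ΔQ_A/Q̄_A)/(ΔP_B/P̄_B) = (1431/3383.5)/(-22.4/66.00) ≈ -1.25.
ε < 0: hamburgers and french fries are complements.

-1.25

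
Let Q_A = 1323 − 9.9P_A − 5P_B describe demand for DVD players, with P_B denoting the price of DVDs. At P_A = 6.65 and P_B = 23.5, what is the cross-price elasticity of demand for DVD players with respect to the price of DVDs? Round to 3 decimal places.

At P_A = 6.65 and P_B = 23.5: Q_A = 1139.665.
∂Q_A/∂P_B = -5.
ε = (∂Q_A/∂P_B)(P_B/Q_A) = -5 × (23.5/1139.665) ≈ -0.103.
Since ε < 0, DVD players and DVDs are complements.

-0.103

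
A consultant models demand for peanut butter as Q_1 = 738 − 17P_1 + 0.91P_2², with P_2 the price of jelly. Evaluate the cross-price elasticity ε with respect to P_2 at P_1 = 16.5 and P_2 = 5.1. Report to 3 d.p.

0.098

At P_1 = 16.5 and P_2 = 5.1: Q_1 = 481.169.
∂Q_1/∂P_2 = 1.82P_2 = 1.82(5.1) = 9.2820.
ε = (∂Q_1/∂P_2)(P_2/Q_1) = 9.2820 × (5.1/481.169) ≈ 0.098.
ε > 0: substitutes.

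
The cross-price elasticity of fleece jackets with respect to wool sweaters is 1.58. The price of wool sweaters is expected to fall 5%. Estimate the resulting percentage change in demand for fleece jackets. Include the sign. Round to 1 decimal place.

%ΔQ ≈ ε × %ΔP of wool sweaters = 1.58 × (-5%) = -7.9%.
Demand for fleece jackets falls by about 7.9%.

-7.9%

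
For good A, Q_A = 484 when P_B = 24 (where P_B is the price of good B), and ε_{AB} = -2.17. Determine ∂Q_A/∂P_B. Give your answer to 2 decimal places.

-43.76

ε = (∂Q_A/∂P_B)·(P_B/Q_A) ⇒ ∂Q_A/∂P_B = ε·Q_A/P_B = -2.17 × 484/24 ≈ -43.76.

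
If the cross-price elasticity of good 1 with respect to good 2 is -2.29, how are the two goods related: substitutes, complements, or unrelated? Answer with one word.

ε = -2.29 < 0, so a higher price of good 2 lowers demand for good 1: complements.

complements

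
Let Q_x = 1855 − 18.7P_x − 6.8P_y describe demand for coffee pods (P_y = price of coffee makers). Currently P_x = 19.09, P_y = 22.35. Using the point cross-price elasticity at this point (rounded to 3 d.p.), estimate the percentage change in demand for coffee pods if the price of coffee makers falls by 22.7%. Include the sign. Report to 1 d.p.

2.6%

At P_x = 19.09, P_y = 22.35: Q_x = 1346.037.
∂Q_x/∂P_y = -6.8.
ε = (∂Q_x/∂P_y)(P_y/Q_x) = -6.8000 × 22.35/1346.037 ≈ -0.113.
%ΔQ_x ≈ ε × %ΔP_y = -0.113 × (-22.7%) = 2.6%.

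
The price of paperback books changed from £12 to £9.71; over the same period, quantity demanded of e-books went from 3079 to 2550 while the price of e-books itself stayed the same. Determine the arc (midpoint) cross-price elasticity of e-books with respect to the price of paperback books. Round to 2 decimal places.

ΔQ_A = 2550 − 3079 = -529; ΔP_B = 9.71 − 12 = -2.29.
Midpoints: Q̄_A = 2814.5, P̄_B = 10.86.
ε = (ΔQ_A/Q̄_A)/(ΔP_B/P̄_B) = (-529/2814.5)/(-2.29/10.86) ≈ 0.89.

0.89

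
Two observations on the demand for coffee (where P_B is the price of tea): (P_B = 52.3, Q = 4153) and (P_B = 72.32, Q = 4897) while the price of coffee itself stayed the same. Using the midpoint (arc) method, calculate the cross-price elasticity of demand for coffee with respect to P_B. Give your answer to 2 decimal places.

0.51

ΔQ_A = 4897 − 4153 = 744; ΔP_B = 72.32 − 52.3 = 20.02.
Midpoints: Q̄_A = 4525.0, P̄_B = 62.31.
ε = (ΔQ_A/Q̄_A)/(ΔP_B/P̄_B) = (744/4525.0)/(20.02/62.31) ≈ 0.51.
ε > 0: coffee and tea are substitutes.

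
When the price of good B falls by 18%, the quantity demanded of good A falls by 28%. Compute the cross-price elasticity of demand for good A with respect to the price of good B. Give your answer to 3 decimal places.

1.556

ε = (%ΔQ of good A) / (%ΔP of good B) = (-28%) / (-18%) ≈ 1.556.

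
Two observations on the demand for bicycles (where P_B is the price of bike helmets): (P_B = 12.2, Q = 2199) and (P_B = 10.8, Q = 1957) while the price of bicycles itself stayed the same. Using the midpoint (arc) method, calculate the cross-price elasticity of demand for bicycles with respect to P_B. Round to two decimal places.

ΔQ_A = 1957 − 2199 = -242; ΔP_B = 10.8 − 12.2 = -1.4.
Midpoints: Q̄_A = 2078.0, P̄_B = 11.50.
ε = (ΔQ_A/Q̄_A)/(ΔP_B/P̄_B) = (-242/2078.0)/(-1.4/11.50) ≈ 0.96.
ε > 0: bicycles and bike helmets are substitutes.

0.96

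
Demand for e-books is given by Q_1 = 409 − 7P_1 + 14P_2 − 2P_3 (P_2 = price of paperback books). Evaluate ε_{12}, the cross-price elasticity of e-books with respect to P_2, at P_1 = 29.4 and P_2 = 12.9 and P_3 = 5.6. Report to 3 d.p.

At P_1 = 29.4 and P_2 = 12.9 and P_3 = 5.6: Q_1 = 372.6.
∂Q_1/∂P_2 = 14.
ε = (∂Q_1/∂P_2)(P_2/Q_1) = 14 × (12.9/372.6) ≈ 0.485.

0.485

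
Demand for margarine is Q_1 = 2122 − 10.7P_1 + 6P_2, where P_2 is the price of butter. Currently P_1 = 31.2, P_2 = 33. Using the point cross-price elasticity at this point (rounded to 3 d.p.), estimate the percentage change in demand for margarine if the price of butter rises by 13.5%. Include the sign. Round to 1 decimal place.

At P_1 = 31.2, P_2 = 33: Q_1 = 1986.16.
∂Q_1/∂P_2 = 6.
ε = (∂Q_1/∂P_2)(P_2/Q_1) = 6.0000 × 33/1986.16 ≈ 0.100.
%ΔQ_1 ≈ ε × %ΔP_2 = 0.100 × (13.5%) = 1.4%.

1.4%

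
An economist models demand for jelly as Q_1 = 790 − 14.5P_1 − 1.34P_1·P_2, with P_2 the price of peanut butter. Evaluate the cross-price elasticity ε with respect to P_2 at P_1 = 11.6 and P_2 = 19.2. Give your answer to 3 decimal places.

-0.923

At P_1 = 11.6 and P_2 = 19.2: Q_1 = 323.355.
∂Q_1/∂P_2 = -1.34P_1 = -1.34(11.6) = -15.5440.
ε = (∂Q_1/∂P_2)(P_2/Q_1) = -15.5440 × (19.2/323.355) ≈ -0.923.
ε < 0: complements.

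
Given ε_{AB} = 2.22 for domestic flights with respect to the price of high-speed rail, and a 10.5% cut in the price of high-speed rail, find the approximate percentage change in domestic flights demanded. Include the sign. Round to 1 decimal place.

%ΔQ ≈ ε × %ΔP of high-speed rail = 2.22 × (-10.5%) = -23.3%.

-23.3%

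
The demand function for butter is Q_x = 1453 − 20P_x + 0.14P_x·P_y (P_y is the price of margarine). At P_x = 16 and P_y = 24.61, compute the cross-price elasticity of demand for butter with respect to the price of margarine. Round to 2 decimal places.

At P_x = 16 and P_y = 24.61: Q_x = 1188.126.
∂Q_x/∂P_y = 0.14P_x = 0.14(16) = 2.2400.
ε = (∂Q_x/∂P_y)(P_y/Q_x) = 2.2400 × (24.61/1188.126) ≈ 0.05.
ε > 0: substitutes.

0.05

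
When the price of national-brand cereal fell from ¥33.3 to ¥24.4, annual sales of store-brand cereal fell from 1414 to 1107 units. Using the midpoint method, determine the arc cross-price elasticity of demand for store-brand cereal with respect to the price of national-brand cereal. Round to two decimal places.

0.79

ΔQ_A = 1107 − 1414 = -307; ΔP_B = 24.4 − 33.3 = -8.9.
Midpoints: Q̄_A = 1260.5, P̄_B = 28.85.
ε = (ΔQ_A/Q̄_A)/(ΔP_B/P̄_B) = (-307/1260.5)/(-8.9/28.85) ≈ 0.79.
ε > 0: store-brand cereal and national-brand cereal are substitutes.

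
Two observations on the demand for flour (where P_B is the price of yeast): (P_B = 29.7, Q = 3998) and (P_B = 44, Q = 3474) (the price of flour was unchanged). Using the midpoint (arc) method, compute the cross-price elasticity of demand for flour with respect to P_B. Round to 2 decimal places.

ΔQ_A = 3474 − 3998 = -524; ΔP_B = 44 − 29.7 = 14.3.
Midpoints: Q̄_A = 3736.0, P̄_B = 36.85.
ε = (ΔQ_A/Q̄_A)/(ΔP_B/P̄_B) = (-524/3736.0)/(14.3/36.85) ≈ -0.36.
ε < 0: flour and yeast are complements.

-0.36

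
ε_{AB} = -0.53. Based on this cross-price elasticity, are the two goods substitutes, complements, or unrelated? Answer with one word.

ε = -0.53 < 0, so a higher price of good B lowers demand for good A: complements.

complements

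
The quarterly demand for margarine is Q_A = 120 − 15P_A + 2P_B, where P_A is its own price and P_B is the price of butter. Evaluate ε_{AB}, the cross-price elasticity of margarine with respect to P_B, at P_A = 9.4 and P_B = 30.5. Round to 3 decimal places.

At P_A = 9.4 and P_B = 30.5: Q_A = 40.
∂Q_A/∂P_B = 2.
ε = (∂Q_A/∂P_B)(P_B/Q_A) = 2 × (30.5/40) ≈ 1.525.

1.525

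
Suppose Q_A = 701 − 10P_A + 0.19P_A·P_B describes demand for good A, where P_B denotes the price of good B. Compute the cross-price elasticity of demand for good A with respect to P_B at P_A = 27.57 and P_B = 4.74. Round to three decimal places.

At P_A = 27.57 and P_B = 4.74: Q_A = 450.130.
∂Q_A/∂P_B = 0.19P_A = 0.19(27.57) = 5.2383.
ε = (∂Q_A/∂P_B)(P_B/Q_A) = 5.2383 × (4.74/450.130) ≈ 0.055.
ε > 0: substitutes.

0.055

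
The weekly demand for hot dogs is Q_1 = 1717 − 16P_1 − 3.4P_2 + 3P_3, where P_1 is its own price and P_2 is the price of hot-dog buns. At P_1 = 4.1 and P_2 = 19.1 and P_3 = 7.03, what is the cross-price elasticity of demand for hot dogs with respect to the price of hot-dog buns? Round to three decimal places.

-0.040

At P_1 = 4.1 and P_2 = 19.1 and P_3 = 7.03: Q_1 = 1607.55.
∂Q_1/∂P_2 = -3.4.
ε = (∂Q_1/∂P_2)(P_2/Q_1) = -3.4 × (19.1/1607.55) ≈ -0.040.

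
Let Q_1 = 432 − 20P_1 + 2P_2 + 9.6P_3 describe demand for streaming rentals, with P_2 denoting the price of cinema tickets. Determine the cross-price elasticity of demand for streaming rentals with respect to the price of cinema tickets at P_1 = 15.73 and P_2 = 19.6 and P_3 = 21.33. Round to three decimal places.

0.108

At P_1 = 15.73 and P_2 = 19.6 and P_3 = 21.33: Q_1 = 361.368.
∂Q_1/∂P_2 = 2.
ε = (∂Q_1/∂P_2)(P_2/Q_1) = 2 × (19.6/361.368) ≈ 0.108.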